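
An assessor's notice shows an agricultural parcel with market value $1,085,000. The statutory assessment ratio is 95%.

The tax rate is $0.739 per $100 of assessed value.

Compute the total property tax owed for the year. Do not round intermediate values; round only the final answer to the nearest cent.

$7,617.24

Assessed value = $1,085,000 × 0.95 = $1,030,750
Tax = $1,030,750 × 0.00739 = $7,617.2425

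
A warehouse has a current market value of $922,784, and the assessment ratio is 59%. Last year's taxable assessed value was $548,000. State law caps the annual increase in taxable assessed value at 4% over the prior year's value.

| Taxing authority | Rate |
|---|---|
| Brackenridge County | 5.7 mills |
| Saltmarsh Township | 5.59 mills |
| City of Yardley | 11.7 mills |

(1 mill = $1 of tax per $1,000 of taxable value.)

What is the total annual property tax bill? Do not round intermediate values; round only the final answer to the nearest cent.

$12,516.73

Uncapped assessed value = $922,784 × 0.59 = $544,442.56
Cap limit = $548,000 × 1.04 = $569,920
Taxable assessed value = min($544,442.56, $569,920) = $544,442.56 (cap does not bind)
Brackenridge County: $544,442.56 × 0.0057 = $3,103.322592
Saltmarsh Township: $544,442.56 × 0.00559 = $3,043.4339104
City of Yardley: $544,442.56 × 0.0117 = $6,369.977952
Total = $12,516.7344544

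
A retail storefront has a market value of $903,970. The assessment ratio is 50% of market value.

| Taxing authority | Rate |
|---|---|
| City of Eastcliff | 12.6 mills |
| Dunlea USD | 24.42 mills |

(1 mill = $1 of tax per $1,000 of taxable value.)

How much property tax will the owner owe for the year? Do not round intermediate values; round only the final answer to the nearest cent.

$16,732.48

Assessed value = $903,970 × 0.5 = $451,985
City of Eastcliff: $451,985 × 0.0126 = $5,695.011
Dunlea USD: $451,985 × 0.02442 = $11,037.4737
Total = $5,695.011 + $11,037.4737 = $16,732.4847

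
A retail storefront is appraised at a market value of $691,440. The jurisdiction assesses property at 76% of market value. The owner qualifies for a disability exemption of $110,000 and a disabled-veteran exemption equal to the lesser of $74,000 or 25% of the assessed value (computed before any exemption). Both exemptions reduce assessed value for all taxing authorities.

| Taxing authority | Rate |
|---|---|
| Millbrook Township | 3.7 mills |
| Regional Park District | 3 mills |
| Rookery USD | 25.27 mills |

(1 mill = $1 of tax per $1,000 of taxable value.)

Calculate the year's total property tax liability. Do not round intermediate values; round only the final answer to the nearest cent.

$10,917.58

Assessed value = $691,440 × 0.76 = $525,494.4
Disabled-veteran exemption = min($74,000, 25% × $525,494.4) = min($74,000, $131,373.6) = $74,000 (dollar cap binds)
Taxable value = $525,494.4 − $110,000 − $74,000 = $341,494.4
Millbrook Township: $341,494.4 × 0.0037 = $1,263.52928
Regional Park District: $341,494.4 × 0.003 = $1,024.4832
Rookery USD: $341,494.4 × 0.02527 = $8,629.563488
Total = $10,917.575968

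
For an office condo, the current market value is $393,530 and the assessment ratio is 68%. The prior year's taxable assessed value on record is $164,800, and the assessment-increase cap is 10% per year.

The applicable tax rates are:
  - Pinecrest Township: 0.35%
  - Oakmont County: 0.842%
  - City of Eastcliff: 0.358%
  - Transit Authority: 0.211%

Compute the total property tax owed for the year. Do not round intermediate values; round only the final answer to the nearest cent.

Uncapped assessed value = $393,530 × 0.68 = $267,600.4
Cap limit = $164,800 × 1.1 = $181,280
Taxable assessed value = min($267,600.4, $181,280) = $181,280 (cap binds)
Pinecrest Township: $181,280 × 0.0035 = $634.48
Oakmont County: $181,280 × 0.00842 = $1,526.3776
City of Eastcliff: $181,280 × 0.00358 = $648.9824
Transit Authority: $181,280 × 0.00211 = $382.5008
Total = $3,192.3408

$3,192.34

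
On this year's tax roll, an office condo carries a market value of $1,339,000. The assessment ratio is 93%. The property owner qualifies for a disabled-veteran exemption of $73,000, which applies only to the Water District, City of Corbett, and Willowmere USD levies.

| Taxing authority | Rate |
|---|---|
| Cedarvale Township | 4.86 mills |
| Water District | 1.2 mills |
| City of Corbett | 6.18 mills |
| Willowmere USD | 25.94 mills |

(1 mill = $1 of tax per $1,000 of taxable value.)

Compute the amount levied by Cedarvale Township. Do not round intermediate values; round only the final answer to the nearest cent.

$6,052.01

Assessed value = $1,339,000 × 0.93 = $1,245,270
Cedarvale Township taxable value = $1,245,270 (exemption does not apply)
Cedarvale Township levy = $1,245,270 × 0.00486 = $6,052.0122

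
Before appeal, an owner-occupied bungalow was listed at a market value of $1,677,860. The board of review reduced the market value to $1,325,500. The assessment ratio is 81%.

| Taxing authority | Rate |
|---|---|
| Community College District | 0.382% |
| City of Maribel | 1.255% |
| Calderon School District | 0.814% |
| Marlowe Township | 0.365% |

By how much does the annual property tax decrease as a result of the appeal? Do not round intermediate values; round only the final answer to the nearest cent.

Old assessed value = $1,677,860 × 0.81 = $1,359,066.6
New assessed value = $1,325,500 × 0.81 = $1,073,655
Combined rate = 0.00382 + 0.01255 + 0.00814 + 0.00365 = 0.02816
Old tax = $1,359,066.6 × 0.02816 = $38,271.315456
New tax = $1,073,655 × 0.02816 = $30,234.1248
Reduction = $38,271.315456 − $30,234.1248 = $8,037.190656

$8,037.19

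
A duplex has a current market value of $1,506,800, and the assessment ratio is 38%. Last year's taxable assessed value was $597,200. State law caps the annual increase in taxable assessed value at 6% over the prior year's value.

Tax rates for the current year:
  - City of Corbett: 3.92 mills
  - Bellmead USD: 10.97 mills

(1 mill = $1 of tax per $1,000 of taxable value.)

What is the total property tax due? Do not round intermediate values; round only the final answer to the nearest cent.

Uncapped assessed value = $1,506,800 × 0.38 = $572,584
Cap limit = $597,200 × 1.06 = $633,032
Taxable assessed value = min($572,584, $633,032) = $572,584 (cap does not bind)
City of Corbett: $572,584 × 0.00392 = $2,244.52928
Bellmead USD: $572,584 × 0.01097 = $6,281.24648
Total = $8,525.77576

$8,525.78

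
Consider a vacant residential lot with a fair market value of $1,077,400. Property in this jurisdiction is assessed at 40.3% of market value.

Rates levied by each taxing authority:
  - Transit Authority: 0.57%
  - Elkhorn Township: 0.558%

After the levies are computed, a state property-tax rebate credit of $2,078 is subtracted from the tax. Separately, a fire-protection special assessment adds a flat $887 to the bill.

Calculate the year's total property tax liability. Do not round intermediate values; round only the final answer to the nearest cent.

Assessed value = $1,077,400 × 0.403 = $434,192.2
Transit Authority: $434,192.2 × 0.0057 = $2,474.89554
Elkhorn Township: $434,192.2 × 0.00558 = $2,422.792476
Levies subtotal = $4,897.688016
After credit = $4,897.688016 − $2,078 = $2,819.688016
Total = $2,819.688016 + $887 = $3,706.688016

$3,706.69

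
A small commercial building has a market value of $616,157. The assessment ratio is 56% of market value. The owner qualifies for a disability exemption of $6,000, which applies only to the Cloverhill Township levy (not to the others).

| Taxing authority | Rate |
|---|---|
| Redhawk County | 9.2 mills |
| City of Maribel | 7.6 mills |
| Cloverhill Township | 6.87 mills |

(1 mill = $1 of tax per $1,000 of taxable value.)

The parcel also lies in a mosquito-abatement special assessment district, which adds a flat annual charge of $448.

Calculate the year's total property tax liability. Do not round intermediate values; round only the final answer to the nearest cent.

$8,574.06

Assessed value = $616,157 × 0.56 = $345,047.92
Redhawk County: $345,047.92 × 0.0092 = $3,174.440864
City of Maribel: $345,047.92 × 0.0076 = $2,622.364192
Cloverhill Township: ($345,047.92 − $6,000) × 0.00687 = $339,047.92 × 0.00687 = $2,329.2592104
Levies subtotal = $8,126.0642664
Total = $8,126.0642664 + $448 = $8,574.0642664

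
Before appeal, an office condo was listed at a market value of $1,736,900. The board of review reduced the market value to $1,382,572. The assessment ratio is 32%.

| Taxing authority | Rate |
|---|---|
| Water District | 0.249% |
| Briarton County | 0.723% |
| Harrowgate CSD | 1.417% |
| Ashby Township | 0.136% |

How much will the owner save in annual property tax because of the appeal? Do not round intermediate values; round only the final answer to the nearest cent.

Old assessed value = $1,736,900 × 0.32 = $555,808
New assessed value = $1,382,572 × 0.32 = $442,423.04
Combined rate = 0.00249 + 0.00723 + 0.01417 + 0.00136 = 0.02525
Old tax = $555,808 × 0.02525 = $14,034.152
New tax = $442,423.04 × 0.02525 = $11,171.18176
Reduction = $14,034.152 − $11,171.18176 = $2,862.97024

$2,862.97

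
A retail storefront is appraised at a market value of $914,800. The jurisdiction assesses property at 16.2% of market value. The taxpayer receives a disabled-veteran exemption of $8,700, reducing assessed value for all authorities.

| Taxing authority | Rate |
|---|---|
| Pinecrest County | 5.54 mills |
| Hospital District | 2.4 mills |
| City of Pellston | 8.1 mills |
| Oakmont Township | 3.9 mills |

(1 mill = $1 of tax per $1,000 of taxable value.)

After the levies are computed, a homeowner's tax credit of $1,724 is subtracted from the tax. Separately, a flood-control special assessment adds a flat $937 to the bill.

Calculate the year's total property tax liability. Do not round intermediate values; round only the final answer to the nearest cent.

Assessed value = $914,800 × 0.162 = $148,197.6
Taxable value = $148,197.6 − $8,700 = $139,497.6
Pinecrest County: $139,497.6 × 0.00554 = $772.816704
Hospital District: $139,497.6 × 0.0024 = $334.79424
City of Pellston: $139,497.6 × 0.0081 = $1,129.93056
Oakmont Township: $139,497.6 × 0.0039 = $544.04064
Levies subtotal = $2,781.582144
After credit = $2,781.582144 − $1,724 = $1,057.582144
Total = $1,057.582144 + $937 = $1,994.582144

$1,994.58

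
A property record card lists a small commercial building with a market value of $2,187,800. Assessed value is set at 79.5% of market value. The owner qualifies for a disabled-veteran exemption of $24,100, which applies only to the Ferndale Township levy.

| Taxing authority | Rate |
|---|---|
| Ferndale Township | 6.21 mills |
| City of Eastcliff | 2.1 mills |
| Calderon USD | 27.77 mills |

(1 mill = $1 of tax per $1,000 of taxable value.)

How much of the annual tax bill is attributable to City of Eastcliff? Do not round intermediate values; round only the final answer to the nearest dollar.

Assessed value = $2,187,800 × 0.795 = $1,739,301
City of Eastcliff taxable value = $1,739,301 (exemption does not apply)
City of Eastcliff levy = $1,739,301 × 0.0021 = $3,652.5321

$3,653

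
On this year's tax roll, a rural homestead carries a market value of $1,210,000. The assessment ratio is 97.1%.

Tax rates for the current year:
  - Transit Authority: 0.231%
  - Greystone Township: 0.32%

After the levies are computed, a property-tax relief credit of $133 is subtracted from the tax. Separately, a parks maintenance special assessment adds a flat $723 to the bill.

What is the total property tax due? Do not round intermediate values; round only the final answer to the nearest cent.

$7,063.75

Assessed value = $1,210,000 × 0.971 = $1,174,910
Transit Authority: $1,174,910 × 0.00231 = $2,714.0421
Greystone Township: $1,174,910 × 0.0032 = $3,759.712
Levies subtotal = $6,473.7541
After credit = $6,473.7541 − $133 = $6,340.7541
Total = $6,340.7541 + $723 = $7,063.7541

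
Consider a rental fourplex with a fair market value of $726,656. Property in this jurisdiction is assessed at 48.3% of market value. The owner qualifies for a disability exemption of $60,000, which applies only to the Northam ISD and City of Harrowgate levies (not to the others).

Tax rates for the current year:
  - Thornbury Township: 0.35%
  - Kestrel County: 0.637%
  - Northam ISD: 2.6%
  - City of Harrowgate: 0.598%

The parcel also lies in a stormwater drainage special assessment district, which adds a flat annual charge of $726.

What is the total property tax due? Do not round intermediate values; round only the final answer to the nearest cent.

Assessed value = $726,656 × 0.483 = $350,974.848
Thornbury Township: $350,974.848 × 0.0035 = $1,228.411968
Kestrel County: $350,974.848 × 0.00637 = $2,235.70978176
Northam ISD: ($350,974.848 − $60,000) × 0.026 = $290,974.848 × 0.026 = $7,565.346048
City of Harrowgate: ($350,974.848 − $60,000) × 0.00598 = $290,974.848 × 0.00598 = $1,740.02959104
Levies subtotal = $12,769.4973888
Total = $12,769.4973888 + $726 = $13,495.4973888

$13,495.50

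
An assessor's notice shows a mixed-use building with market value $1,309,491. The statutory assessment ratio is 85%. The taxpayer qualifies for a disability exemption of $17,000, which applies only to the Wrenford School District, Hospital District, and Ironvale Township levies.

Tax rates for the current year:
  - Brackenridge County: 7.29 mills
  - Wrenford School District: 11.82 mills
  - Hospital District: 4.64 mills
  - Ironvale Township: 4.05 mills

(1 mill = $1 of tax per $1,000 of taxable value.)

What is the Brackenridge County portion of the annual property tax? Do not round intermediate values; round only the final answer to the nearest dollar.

Assessed value = $1,309,491 × 0.85 = $1,113,067.35
Brackenridge County taxable value = $1,113,067.35 (exemption does not apply)
Brackenridge County levy = $1,113,067.35 × 0.00729 = $8,114.2609815

$8,114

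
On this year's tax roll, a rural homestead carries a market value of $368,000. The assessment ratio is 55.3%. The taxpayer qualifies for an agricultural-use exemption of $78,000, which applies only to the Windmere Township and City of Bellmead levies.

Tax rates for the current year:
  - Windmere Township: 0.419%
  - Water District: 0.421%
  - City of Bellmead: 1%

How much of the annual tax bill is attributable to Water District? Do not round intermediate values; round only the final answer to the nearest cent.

Assessed value = $368,000 × 0.553 = $203,504
Water District taxable value = $203,504 (exemption does not apply)
Water District levy = $203,504 × 0.00421 = $856.75184

$856.75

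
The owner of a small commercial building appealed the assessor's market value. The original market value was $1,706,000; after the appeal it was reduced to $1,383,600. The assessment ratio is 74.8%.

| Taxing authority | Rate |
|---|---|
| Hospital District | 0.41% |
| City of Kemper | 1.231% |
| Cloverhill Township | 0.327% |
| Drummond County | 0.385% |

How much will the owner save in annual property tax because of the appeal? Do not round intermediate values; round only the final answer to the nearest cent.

Old assessed value = $1,706,000 × 0.748 = $1,276,088
New assessed value = $1,383,600 × 0.748 = $1,034,932.8
Combined rate = 0.0041 + 0.01231 + 0.00327 + 0.00385 = 0.02353
Old tax = $1,276,088 × 0.02353 = $30,026.35064
New tax = $1,034,932.8 × 0.02353 = $24,351.968784
Reduction = $30,026.35064 − $24,351.968784 = $5,674.381856

$5,674.38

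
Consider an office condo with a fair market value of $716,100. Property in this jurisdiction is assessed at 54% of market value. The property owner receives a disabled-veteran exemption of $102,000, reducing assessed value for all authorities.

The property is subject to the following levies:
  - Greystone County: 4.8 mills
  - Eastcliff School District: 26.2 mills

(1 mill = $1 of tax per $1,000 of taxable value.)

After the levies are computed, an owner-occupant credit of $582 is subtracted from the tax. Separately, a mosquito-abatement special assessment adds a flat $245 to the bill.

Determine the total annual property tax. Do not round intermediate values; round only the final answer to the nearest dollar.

$8,489

Assessed value = $716,100 × 0.54 = $386,694
Taxable value = $386,694 − $102,000 = $284,694
Greystone County: $284,694 × 0.0048 = $1,366.5312
Eastcliff School District: $284,694 × 0.0262 = $7,458.9828
Levies subtotal = $8,825.514
After credit = $8,825.514 − $582 = $8,243.514
Total = $8,243.514 + $245 = $8,488.514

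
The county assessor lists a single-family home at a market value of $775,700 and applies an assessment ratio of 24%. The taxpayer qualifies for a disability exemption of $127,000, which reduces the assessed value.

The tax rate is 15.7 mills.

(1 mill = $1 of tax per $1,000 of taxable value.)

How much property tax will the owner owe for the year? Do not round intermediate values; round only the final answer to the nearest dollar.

$929

Assessed value = $775,700 × 0.24 = $186,168
Taxable value = $186,168 − $127,000 = $59,168
Tax = $59,168 × 0.0157 = $928.9376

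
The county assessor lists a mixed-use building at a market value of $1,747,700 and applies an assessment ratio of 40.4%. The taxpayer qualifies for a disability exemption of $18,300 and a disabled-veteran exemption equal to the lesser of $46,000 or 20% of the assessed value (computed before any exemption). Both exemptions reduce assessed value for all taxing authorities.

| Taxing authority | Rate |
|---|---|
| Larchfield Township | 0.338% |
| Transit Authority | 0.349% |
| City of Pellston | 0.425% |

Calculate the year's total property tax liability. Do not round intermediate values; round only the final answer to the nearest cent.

$7,136.49

Assessed value = $1,747,700 × 0.404 = $706,070.8
Disabled-veteran exemption = min($46,000, 20% × $706,070.8) = min($46,000, $141,214.16) = $46,000 (dollar cap binds)
Taxable value = $706,070.8 − $18,300 − $46,000 = $641,770.8
Larchfield Township: $641,770.8 × 0.00338 = $2,169.185304
Transit Authority: $641,770.8 × 0.00349 = $2,239.780092
City of Pellston: $641,770.8 × 0.00425 = $2,727.5259
Total = $7,136.491296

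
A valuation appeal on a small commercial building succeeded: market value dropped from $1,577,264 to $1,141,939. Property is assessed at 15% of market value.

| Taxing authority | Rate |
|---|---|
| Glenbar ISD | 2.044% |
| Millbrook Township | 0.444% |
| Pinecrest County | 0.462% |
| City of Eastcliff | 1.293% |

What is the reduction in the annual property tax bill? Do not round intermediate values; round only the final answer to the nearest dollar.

$2,771

Old assessed value = $1,577,264 × 0.15 = $236,589.6
New assessed value = $1,141,939 × 0.15 = $171,290.85
Combined rate = 0.02044 + 0.00444 + 0.00462 + 0.01293 = 0.04243
Old tax = $236,589.6 × 0.04243 = $10,038.496728
New tax = $171,290.85 × 0.04243 = $7,267.8707655
Reduction = $10,038.496728 − $7,267.8707655 = $2,770.6259625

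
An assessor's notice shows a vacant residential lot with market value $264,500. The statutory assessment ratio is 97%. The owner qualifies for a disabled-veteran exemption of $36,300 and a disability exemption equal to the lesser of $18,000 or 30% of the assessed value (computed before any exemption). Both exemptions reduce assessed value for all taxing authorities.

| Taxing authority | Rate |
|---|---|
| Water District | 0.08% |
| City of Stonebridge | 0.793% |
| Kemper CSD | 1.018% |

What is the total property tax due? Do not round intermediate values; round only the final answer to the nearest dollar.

Assessed value = $264,500 × 0.97 = $256,565
Disability exemption = min($18,000, 30% × $256,565) = min($18,000, $76,969.5) = $18,000 (dollar cap binds)
Taxable value = $256,565 − $36,300 − $18,000 = $202,265
Water District: $202,265 × 0.0008 = $161.812
City of Stonebridge: $202,265 × 0.00793 = $1,603.96145
Kemper CSD: $202,265 × 0.01018 = $2,059.0577
Total = $3,824.83115

$3,825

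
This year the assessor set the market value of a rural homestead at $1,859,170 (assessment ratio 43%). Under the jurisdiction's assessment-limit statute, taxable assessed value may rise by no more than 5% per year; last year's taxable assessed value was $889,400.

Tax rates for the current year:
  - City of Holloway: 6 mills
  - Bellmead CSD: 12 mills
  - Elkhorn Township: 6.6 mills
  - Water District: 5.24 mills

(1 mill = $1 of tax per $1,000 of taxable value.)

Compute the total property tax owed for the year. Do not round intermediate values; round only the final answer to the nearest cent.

Uncapped assessed value = $1,859,170 × 0.43 = $799,443.1
Cap limit = $889,400 × 1.05 = $933,870
Taxable assessed value = min($799,443.1, $933,870) = $799,443.1 (cap does not bind)
City of Holloway: $799,443.1 × 0.006 = $4,796.6586
Bellmead CSD: $799,443.1 × 0.012 = $9,593.3172
Elkhorn Township: $799,443.1 × 0.0066 = $5,276.32446
Water District: $799,443.1 × 0.00524 = $4,189.081844
Total = $23,855.382104

$23,855.38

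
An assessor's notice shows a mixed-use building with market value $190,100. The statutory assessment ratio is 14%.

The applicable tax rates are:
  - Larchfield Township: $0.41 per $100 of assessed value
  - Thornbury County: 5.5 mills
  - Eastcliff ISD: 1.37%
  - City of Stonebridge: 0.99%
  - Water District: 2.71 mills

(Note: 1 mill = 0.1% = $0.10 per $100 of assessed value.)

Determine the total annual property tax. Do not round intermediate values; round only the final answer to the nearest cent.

Assessed value = $190,100 × 0.14 = $26,614
Larchfield Township: $26,614 × 0.0041 = $109.1174
Thornbury County: $26,614 × 0.0055 = $146.377
Eastcliff ISD: $26,614 × 0.0137 = $364.6118
City of Stonebridge: $26,614 × 0.0099 = $263.4786
Water District: $26,614 × 0.00271 = $72.12394
Total = $955.70874

$955.71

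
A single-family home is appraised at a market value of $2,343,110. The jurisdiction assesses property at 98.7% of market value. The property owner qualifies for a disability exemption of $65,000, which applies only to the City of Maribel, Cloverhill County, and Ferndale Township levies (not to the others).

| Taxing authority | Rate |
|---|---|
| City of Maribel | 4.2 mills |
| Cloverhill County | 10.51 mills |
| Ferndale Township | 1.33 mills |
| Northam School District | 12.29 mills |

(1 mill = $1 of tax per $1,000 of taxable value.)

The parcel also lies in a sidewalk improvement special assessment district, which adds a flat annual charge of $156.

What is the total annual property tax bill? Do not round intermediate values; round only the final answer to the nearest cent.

Assessed value = $2,343,110 × 0.987 = $2,312,649.57
City of Maribel: ($2,312,649.57 − $65,000) × 0.0042 = $2,247,649.57 × 0.0042 = $9,440.128194
Cloverhill County: ($2,312,649.57 − $65,000) × 0.01051 = $2,247,649.57 × 0.01051 = $23,622.7969807
Ferndale Township: ($2,312,649.57 − $65,000) × 0.00133 = $2,247,649.57 × 0.00133 = $2,989.3739281
Northam School District: $2,312,649.57 × 0.01229 = $28,422.4632153
Levies subtotal = $64,474.7623181
Total = $64,474.7623181 + $156 = $64,630.7623181

$64,630.76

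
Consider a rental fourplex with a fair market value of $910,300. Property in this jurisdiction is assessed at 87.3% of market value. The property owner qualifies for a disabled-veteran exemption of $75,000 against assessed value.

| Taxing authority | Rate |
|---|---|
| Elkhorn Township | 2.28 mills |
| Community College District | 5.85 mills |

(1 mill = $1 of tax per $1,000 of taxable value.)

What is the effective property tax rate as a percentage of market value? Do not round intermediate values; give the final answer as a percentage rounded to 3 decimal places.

0.643%

Assessed value = $910,300 × 0.873 = $794,691.9
Taxable value = $794,691.9 − $75,000 = $719,691.9
Elkhorn Township: $719,691.9 × 0.00228 = $1,640.897532
Community College District: $719,691.9 × 0.00585 = $4,210.197615
Total tax = $5,851.095147
Effective rate = $5,851.095147 ÷ $910,300 = 0.643% of market value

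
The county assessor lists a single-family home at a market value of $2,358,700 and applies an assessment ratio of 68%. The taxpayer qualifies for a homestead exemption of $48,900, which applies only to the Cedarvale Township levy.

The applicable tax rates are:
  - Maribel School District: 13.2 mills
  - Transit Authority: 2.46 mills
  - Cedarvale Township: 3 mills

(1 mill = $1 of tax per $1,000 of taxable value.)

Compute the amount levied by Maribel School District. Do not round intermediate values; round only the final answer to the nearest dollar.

Assessed value = $2,358,700 × 0.68 = $1,603,916
Maribel School District taxable value = $1,603,916 (exemption does not apply)
Maribel School District levy = $1,603,916 × 0.0132 = $21,171.6912

$21,172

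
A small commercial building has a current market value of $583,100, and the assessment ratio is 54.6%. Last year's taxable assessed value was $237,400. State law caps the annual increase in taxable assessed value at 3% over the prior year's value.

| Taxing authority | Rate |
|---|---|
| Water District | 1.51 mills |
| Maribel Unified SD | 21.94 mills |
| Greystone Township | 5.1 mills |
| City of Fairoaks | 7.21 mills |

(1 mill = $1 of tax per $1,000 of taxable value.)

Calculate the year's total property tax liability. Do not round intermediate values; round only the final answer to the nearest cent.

Uncapped assessed value = $583,100 × 0.546 = $318,372.6
Cap limit = $237,400 × 1.03 = $244,522
Taxable assessed value = min($318,372.6, $244,522) = $244,522 (cap binds)
Water District: $244,522 × 0.00151 = $369.22822
Maribel Unified SD: $244,522 × 0.02194 = $5,364.81268
Greystone Township: $244,522 × 0.0051 = $1,247.0622
City of Fairoaks: $244,522 × 0.00721 = $1,763.00362
Total = $8,744.10672

$8,744.11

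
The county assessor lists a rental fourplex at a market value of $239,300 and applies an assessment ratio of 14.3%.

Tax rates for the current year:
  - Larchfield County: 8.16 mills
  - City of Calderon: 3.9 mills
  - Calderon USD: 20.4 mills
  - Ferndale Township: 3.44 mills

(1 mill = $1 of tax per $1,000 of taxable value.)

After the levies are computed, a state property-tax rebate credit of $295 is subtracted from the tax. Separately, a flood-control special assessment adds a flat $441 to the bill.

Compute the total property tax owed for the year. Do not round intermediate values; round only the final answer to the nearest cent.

Assessed value = $239,300 × 0.143 = $34,219.9
Larchfield County: $34,219.9 × 0.00816 = $279.234384
City of Calderon: $34,219.9 × 0.0039 = $133.45761
Calderon USD: $34,219.9 × 0.0204 = $698.08596
Ferndale Township: $34,219.9 × 0.00344 = $117.716456
Levies subtotal = $1,228.49441
After credit = $1,228.49441 − $295 = $933.49441
Total = $933.49441 + $441 = $1,374.49441

$1,374.49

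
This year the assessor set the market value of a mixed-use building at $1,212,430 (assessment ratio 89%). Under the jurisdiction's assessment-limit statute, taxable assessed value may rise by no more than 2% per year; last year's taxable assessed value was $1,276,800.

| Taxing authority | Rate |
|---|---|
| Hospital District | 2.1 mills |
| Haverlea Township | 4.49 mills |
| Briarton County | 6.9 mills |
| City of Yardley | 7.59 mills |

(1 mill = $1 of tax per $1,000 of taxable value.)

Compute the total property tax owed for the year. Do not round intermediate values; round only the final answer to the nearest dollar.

$22,747

Uncapped assessed value = $1,212,430 × 0.89 = $1,079,062.7
Cap limit = $1,276,800 × 1.02 = $1,302,336
Taxable assessed value = min($1,079,062.7, $1,302,336) = $1,079,062.7 (cap does not bind)
Hospital District: $1,079,062.7 × 0.0021 = $2,266.03167
Haverlea Township: $1,079,062.7 × 0.00449 = $4,844.991523
Briarton County: $1,079,062.7 × 0.0069 = $7,445.53263
City of Yardley: $1,079,062.7 × 0.00759 = $8,190.085893
Total = $22,746.641716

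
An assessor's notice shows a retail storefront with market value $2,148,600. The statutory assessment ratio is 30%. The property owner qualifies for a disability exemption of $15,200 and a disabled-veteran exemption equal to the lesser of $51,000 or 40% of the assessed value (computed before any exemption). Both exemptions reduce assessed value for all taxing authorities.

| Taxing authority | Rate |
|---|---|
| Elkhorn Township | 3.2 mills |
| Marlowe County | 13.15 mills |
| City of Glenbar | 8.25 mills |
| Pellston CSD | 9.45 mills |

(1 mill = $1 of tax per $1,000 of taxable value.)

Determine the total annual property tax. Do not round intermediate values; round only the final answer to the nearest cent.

$19,693.84

Assessed value = $2,148,600 × 0.3 = $644,580
Disabled-veteran exemption = min($51,000, 40% × $644,580) = min($51,000, $257,832) = $51,000 (dollar cap binds)
Taxable value = $644,580 − $15,200 − $51,000 = $578,380
Elkhorn Township: $578,380 × 0.0032 = $1,850.816
Marlowe County: $578,380 × 0.01315 = $7,605.697
City of Glenbar: $578,380 × 0.00825 = $4,771.635
Pellston CSD: $578,380 × 0.00945 = $5,465.691
Total = $19,693.839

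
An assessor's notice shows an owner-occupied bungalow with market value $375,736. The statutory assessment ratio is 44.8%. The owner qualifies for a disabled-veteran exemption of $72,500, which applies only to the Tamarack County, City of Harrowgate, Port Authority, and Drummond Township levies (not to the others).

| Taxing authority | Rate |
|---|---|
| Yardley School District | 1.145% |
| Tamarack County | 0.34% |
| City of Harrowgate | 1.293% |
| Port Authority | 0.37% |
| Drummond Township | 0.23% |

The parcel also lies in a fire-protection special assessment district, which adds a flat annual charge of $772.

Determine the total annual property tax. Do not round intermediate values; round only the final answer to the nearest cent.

$4,839.25

Assessed value = $375,736 × 0.448 = $168,329.728
Yardley School District: $168,329.728 × 0.01145 = $1,927.3753856
Tamarack County: ($168,329.728 − $72,500) × 0.0034 = $95,829.728 × 0.0034 = $325.8210752
City of Harrowgate: ($168,329.728 − $72,500) × 0.01293 = $95,829.728 × 0.01293 = $1,239.07838304
Port Authority: ($168,329.728 − $72,500) × 0.0037 = $95,829.728 × 0.0037 = $354.5699936
Drummond Township: ($168,329.728 − $72,500) × 0.0023 = $95,829.728 × 0.0023 = $220.4083744
Levies subtotal = $4,067.25321184
Total = $4,067.25321184 + $772 = $4,839.25321184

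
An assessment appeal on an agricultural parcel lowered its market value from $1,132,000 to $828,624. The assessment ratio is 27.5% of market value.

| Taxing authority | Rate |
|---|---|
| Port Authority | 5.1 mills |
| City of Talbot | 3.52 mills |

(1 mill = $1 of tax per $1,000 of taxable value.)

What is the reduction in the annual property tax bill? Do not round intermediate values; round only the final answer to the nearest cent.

Old assessed value = $1,132,000 × 0.275 = $311,300
New assessed value = $828,624 × 0.275 = $227,871.6
Combined rate = 0.0051 + 0.00352 = 0.00862
Old tax = $311,300 × 0.00862 = $2,683.406
New tax = $227,871.6 × 0.00862 = $1,964.253192
Reduction = $2,683.406 − $1,964.253192 = $719.152808

$719.15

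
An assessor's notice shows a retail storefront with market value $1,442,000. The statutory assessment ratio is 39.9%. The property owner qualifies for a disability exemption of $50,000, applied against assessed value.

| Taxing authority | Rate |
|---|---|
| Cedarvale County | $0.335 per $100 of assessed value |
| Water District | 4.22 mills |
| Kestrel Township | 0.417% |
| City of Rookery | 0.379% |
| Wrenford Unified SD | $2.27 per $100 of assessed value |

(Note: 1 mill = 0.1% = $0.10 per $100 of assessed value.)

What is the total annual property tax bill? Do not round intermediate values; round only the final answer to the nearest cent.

$20,084.44

Assessed value = $1,442,000 × 0.399 = $575,358
Taxable value = $575,358 − $50,000 = $525,358
Cedarvale County: $525,358 × 0.00335 = $1,759.9493
Water District: $525,358 × 0.00422 = $2,217.01076
Kestrel Township: $525,358 × 0.00417 = $2,190.74286
City of Rookery: $525,358 × 0.00379 = $1,991.10682
Wrenford Unified SD: $525,358 × 0.0227 = $11,925.6266
Total = $20,084.43634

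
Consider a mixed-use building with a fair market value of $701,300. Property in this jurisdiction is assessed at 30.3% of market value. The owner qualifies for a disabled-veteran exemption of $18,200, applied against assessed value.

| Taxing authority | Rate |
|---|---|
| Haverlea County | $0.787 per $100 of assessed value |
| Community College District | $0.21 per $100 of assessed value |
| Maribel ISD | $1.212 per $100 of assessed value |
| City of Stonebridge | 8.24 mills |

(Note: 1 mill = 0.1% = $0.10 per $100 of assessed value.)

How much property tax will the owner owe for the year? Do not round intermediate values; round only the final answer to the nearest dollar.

Assessed value = $701,300 × 0.303 = $212,493.9
Taxable value = $212,493.9 − $18,200 = $194,293.9
Haverlea County: $194,293.9 × 0.00787 = $1,529.092993
Community College District: $194,293.9 × 0.0021 = $408.01719
Maribel ISD: $194,293.9 × 0.01212 = $2,354.842068
City of Stonebridge: $194,293.9 × 0.00824 = $1,600.981736
Total = $5,892.933987

$5,893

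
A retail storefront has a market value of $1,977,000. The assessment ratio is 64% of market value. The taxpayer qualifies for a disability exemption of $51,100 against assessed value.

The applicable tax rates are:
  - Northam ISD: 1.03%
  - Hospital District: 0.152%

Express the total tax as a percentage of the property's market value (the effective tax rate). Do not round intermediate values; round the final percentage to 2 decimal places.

0.73%

Assessed value = $1,977,000 × 0.64 = $1,265,280
Taxable value = $1,265,280 − $51,100 = $1,214,180
Northam ISD: $1,214,180 × 0.0103 = $12,506.054
Hospital District: $1,214,180 × 0.00152 = $1,845.5536
Total tax = $14,351.6076
Effective rate = $14,351.6076 ÷ $1,977,000 = 0.73% of market value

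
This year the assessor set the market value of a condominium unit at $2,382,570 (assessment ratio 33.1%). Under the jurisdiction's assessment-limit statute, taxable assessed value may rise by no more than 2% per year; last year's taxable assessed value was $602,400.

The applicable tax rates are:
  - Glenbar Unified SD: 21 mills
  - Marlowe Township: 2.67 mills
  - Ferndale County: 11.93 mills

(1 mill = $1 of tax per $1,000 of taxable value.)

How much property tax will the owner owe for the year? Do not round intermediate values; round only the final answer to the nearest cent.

$21,874.35

Uncapped assessed value = $2,382,570 × 0.331 = $788,630.67
Cap limit = $602,400 × 1.02 = $614,448
Taxable assessed value = min($788,630.67, $614,448) = $614,448 (cap binds)
Glenbar Unified SD: $614,448 × 0.021 = $12,903.408
Marlowe Township: $614,448 × 0.00267 = $1,640.57616
Ferndale County: $614,448 × 0.01193 = $7,330.36464
Total = $21,874.3488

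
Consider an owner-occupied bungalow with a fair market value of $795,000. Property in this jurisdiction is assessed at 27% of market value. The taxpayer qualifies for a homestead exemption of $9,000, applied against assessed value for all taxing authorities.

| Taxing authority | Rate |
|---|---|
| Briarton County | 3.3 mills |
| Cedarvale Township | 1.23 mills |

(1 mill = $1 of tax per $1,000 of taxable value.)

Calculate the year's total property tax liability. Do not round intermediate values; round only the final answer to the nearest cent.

Assessed value = $795,000 × 0.27 = $214,650
Taxable value = $214,650 − $9,000 = $205,650
Briarton County: $205,650 × 0.0033 = $678.645
Cedarvale Township: $205,650 × 0.00123 = $252.9495
Total = $678.645 + $252.9495 = $931.5945

$931.59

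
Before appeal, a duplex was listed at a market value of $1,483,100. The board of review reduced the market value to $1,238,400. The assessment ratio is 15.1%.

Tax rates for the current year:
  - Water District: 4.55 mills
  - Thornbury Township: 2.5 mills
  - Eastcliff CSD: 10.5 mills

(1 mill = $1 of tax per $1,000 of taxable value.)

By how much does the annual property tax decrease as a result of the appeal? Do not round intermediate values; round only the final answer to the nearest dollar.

$648

Old assessed value = $1,483,100 × 0.151 = $223,948.1
New assessed value = $1,238,400 × 0.151 = $186,998.4
Combined rate = 0.00455 + 0.0025 + 0.0105 = 0.01755
Old tax = $223,948.1 × 0.01755 = $3,930.289155
New tax = $186,998.4 × 0.01755 = $3,281.82192
Reduction = $3,930.289155 − $3,281.82192 = $648.467235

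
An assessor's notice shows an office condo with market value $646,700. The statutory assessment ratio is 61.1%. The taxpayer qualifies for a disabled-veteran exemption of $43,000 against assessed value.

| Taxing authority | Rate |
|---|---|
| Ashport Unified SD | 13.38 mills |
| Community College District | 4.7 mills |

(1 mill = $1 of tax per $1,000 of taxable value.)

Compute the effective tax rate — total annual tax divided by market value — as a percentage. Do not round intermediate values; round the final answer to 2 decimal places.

0.98%

Assessed value = $646,700 × 0.611 = $395,133.7
Taxable value = $395,133.7 − $43,000 = $352,133.7
Ashport Unified SD: $352,133.7 × 0.01338 = $4,711.548906
Community College District: $352,133.7 × 0.0047 = $1,655.02839
Total tax = $6,366.577296
Effective rate = $6,366.577296 ÷ $646,700 = 0.98% of market value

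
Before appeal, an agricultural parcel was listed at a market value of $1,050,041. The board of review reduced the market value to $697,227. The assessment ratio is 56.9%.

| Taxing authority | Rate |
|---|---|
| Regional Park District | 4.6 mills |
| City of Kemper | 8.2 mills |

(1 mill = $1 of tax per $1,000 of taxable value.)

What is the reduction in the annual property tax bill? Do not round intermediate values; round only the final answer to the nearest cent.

$2,569.61

Old assessed value = $1,050,041 × 0.569 = $597,473.329
New assessed value = $697,227 × 0.569 = $396,722.163
Combined rate = 0.0046 + 0.0082 = 0.0128
Old tax = $597,473.329 × 0.0128 = $7,647.6586112
New tax = $396,722.163 × 0.0128 = $5,078.0436864
Reduction = $7,647.6586112 − $5,078.0436864 = $2,569.6149248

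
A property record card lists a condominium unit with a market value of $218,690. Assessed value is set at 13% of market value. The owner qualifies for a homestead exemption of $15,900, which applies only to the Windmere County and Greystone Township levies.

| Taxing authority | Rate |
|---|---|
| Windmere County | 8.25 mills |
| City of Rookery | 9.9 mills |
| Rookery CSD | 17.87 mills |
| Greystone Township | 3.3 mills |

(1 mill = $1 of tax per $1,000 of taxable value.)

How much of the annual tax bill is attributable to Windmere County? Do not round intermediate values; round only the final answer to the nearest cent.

$103.37

Assessed value = $218,690 × 0.13 = $28,429.7
Windmere County taxable value = $28,429.7 − $15,900 = $12,529.7
Windmere County levy = $12,529.7 × 0.00825 = $103.370025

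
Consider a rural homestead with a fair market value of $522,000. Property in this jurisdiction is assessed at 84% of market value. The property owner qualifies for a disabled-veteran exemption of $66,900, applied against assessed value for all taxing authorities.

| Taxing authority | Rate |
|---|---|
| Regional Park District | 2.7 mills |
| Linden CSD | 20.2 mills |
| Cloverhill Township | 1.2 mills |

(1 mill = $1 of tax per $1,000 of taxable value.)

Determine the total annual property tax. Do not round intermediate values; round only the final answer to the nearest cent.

$8,955.08

Assessed value = $522,000 × 0.84 = $438,480
Taxable value = $438,480 − $66,900 = $371,580
Regional Park District: $371,580 × 0.0027 = $1,003.266
Linden CSD: $371,580 × 0.0202 = $7,505.916
Cloverhill Township: $371,580 × 0.0012 = $445.896
Total = $1,003.266 + $7,505.916 + $445.896 = $8,955.078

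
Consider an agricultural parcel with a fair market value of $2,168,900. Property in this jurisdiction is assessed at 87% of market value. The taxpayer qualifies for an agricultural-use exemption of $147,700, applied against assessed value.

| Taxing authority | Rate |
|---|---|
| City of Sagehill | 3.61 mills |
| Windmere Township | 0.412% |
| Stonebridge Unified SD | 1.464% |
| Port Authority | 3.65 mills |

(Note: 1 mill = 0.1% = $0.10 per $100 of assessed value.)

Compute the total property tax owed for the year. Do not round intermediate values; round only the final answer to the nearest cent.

$45,255.10

Assessed value = $2,168,900 × 0.87 = $1,886,943
Taxable value = $1,886,943 − $147,700 = $1,739,243
City of Sagehill: $1,739,243 × 0.00361 = $6,278.66723
Windmere Township: $1,739,243 × 0.00412 = $7,165.68116
Stonebridge Unified SD: $1,739,243 × 0.01464 = $25,462.51752
Port Authority: $1,739,243 × 0.00365 = $6,348.23695
Total = $45,255.10286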